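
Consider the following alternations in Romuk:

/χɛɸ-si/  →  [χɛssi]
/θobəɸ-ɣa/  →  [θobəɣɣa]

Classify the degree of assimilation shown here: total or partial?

total assimilation

The segment that alternates is /ɸ/, which surfaces as [ɣ] when adjacent to /ɣ/.
The output [ɣ] is identical to the trigger /ɣ/ — every feature (place, manner, voicing) has been copied — so this is total assimilation.
The remaining alternation confirms this: /ɸ/ → [s] before /s/ — in each case the output is a copy of the following consonant.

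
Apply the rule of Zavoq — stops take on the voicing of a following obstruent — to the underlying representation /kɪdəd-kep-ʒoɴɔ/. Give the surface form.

The rule targets /d/ (voiced alveolar stop), which sits before the trigger /k/ (voiceless).
Changing only its voicing to voiceless gives [t] — the voiceless alveolar stop.
At the second juncture, /p/ likewise becomes [b] adjacent to /ʒ/.

[kɪdətkebʒoɴɔ]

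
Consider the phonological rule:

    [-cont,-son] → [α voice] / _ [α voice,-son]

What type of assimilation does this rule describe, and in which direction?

regressive voicing assimilation

The rule copies [voice] from the environment onto the target, so the assimilating feature is voicing.
The conditioning segment sits to the right of the focus bar, meaning the trigger follows the segment that changes — regressive assimilation.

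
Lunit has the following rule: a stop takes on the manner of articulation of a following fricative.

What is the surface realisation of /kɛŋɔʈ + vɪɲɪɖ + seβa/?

/ʈ/ is a voiceless retroflex stop. The following trigger /v/ is a fricative, so /ʈ/ must become a fricative as well.
A voiceless retroflex fricative is [ʂ], so the surface segment is [ʂ].
The same rule applies at the second boundary: /ɖ/ → [ʐ] next to /s/.

[kɛŋɔʂvɪɲɪʐseβa]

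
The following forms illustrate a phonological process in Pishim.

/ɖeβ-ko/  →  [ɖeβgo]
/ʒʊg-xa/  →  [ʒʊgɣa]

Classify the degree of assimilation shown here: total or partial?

partial assimilation

Underlying /k/ is realised as [g] next to /β/; /β/ itself does not change.
/k/ is voiceless while /β/ is voiced; the output [g] is voiced, matching the trigger — so the feature that spreads is voicing.
Place and manner are unchanged, so the assimilation is partial, not total.
The other alternating form patterns the same way: /x/ → [ɣ] after /g/ (voiceless → voiced, matching voiced) — only voicing changes, and always toward the preceding segment.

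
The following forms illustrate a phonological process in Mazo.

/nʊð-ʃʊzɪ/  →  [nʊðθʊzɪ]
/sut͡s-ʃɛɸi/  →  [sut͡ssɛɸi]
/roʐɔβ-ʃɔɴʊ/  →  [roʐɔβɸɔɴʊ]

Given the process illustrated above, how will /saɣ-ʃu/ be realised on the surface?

[saɣxu]

The data show progressive place assimilation: /ʃ/ → [θ] after /ð/; /ʃ/ → [s] after /t͡s/; /ʃ/ → [ɸ] after /β/. In each pair only place changes, matching the preceding consonant, while manner and voice stay constant.
The rule targets /ʃ/ (voiceless postalveolar fricative), which sits after the trigger /ɣ/ (velar).
A voiceless velar fricative is [x], so the surface segment is [x].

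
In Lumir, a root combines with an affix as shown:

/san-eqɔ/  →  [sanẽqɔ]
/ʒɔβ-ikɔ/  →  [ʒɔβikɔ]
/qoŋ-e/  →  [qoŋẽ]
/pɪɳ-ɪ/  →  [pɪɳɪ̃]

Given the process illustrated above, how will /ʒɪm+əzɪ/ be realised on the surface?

[ʒɪmə̃zɪ]

The data show progressive nasality assimilation (vowel nasalisation): /e/ → [ẽ] after /n/; /e/ → [ẽ] after /ŋ/; /ɪ/ → [ɪ̃] after /ɳ/ — a vowel is nasalised by an immediately preceding nasal consonant.
No change occurs in [ʒɔβikɔ] because the vowel at the boundary is adjacent to an oral consonant, not a nasal (/i/ next to /β/).
The vowel /ə/ is adjacent to the preceding nasal /m/, so it acquires [+nasal] and surfaces as [ə̃].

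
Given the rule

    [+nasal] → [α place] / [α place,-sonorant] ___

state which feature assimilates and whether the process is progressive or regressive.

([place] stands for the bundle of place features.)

progressive place assimilation

The shared variable α links the value of the place features (abbreviated [place]) on the target to the same value on the neighbouring segment, so place is the feature that assimilates.
Since the environment is written before the underscore, the trigger precedes the target; the direction is progressive.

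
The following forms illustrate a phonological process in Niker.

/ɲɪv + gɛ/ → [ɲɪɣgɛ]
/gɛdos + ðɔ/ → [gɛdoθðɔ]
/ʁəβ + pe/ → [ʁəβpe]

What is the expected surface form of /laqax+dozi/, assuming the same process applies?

The data show regressive place assimilation: /v/ → [ɣ] before /g/; /s/ → [θ] before /ð/. In each pair only place changes, matching the following consonant, while manner and voice stay constant.
No alternation appears in [ʁəβpe]: there the adjacent consonants already agree in place (/β/ and /p/ are both bilabial), so this form is consistent with the same rule.
The rule targets /x/ (voiceless velar fricative), which sits before the trigger /d/ (alveolar).
A voiceless alveolar fricative is [s], so the surface segment is [s].

[laqasdozi]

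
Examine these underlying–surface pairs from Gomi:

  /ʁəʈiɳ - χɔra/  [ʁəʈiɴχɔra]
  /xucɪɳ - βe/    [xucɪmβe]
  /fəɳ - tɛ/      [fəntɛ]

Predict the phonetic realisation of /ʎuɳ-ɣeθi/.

The data show regressive place assimilation: /ɳ/ → [ɴ] before /χ/; /ɳ/ → [m] before /β/; /ɳ/ → [n] before /t/. In each pair only place changes, matching the following consonant, while manner and voice stay constant.
The rule targets /ɳ/ (voiced retroflex nasal), which sits before the trigger /ɣ/ (velar).
A voiced velar nasal is [ŋ], so the surface segment is [ŋ].

[ʎuŋɣeθi]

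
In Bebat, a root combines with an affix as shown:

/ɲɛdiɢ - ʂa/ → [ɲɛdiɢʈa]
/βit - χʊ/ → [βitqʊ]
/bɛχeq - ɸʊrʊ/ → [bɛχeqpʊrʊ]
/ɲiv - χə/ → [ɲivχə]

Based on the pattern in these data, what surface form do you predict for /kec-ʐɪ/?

The data show progressive manner assimilation: /ʂ/ → [ʈ] after /ɢ/; /χ/ → [q] after /t/; /ɸ/ → [p] after /q/. In each pair only manner changes, matching the preceding consonant, while place and voice stay constant.
No alternation appears in [ɲivχə]: there the adjacent consonants already agree in manner (/χ/ and /v/ are both fricatives), so this form is consistent with the same rule.
The rule targets /ʐ/ (voiced retroflex fricative), which sits after the trigger /c/ (stop).
Changing only its manner to stop gives [ɖ] — the voiced retroflex stop.

[kecɖɪ]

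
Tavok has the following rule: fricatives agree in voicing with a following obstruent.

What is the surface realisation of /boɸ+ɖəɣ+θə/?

[boβɖəxθə]

/ɸ/ is a voiceless bilabial fricative. The following trigger /ɖ/ is voiced, so /ɸ/ must become voiced as well.
The voiced bilabial fricative is [β], so /ɸ/ → [β].
The same rule applies at the second boundary: /ɣ/ → [x] next to /θ/.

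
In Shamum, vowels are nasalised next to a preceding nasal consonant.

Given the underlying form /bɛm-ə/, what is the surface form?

The vowel /ə/ is adjacent to the preceding nasal /m/, so it acquires [+nasal] and surfaces as [ə̃].

[bɛmə̃]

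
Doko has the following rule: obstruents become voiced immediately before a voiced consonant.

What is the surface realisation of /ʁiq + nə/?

/q/ is a voiceless uvular stop. The following trigger /n/ is voiced, so /q/ must become voiced as well.
A voiced uvular stop is [ɢ], so the surface segment is [ɢ].

[ʁiɢnə]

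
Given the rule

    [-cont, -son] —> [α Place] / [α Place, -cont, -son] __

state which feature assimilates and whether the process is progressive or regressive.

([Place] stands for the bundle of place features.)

progressive place assimilation

The shared variable α links the value of the place features (abbreviated [Place]) on the target to the same value on the neighbouring segment, so place is the feature that assimilates.
Since the environment is written before the underscore, the trigger precedes the target; the direction is progressive.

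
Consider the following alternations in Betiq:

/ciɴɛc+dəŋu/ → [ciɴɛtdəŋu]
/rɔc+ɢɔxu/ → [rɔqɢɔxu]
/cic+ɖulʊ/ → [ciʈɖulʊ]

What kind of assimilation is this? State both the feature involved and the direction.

Underlying /c/ is realised as [t] next to /d/; /d/ itself does not change.
/c/ is palatal while /d/ is alveolar; the output [t] is alveolar, matching the trigger — so the feature that spreads is place.
Manner and voice are unchanged, so the assimilation is partial, not total.
The other alternating forms pattern the same way: /c/ → [q] before /ɢ/ (palatal → uvular, matching uvular); /c/ → [ʈ] before /ɖ/ (palatal → retroflex, matching retroflex) — only place changes, and always toward the following segment.
Since the segment that changes precedes the conditioning segment, the assimilation is regressive.

regressive place assimilation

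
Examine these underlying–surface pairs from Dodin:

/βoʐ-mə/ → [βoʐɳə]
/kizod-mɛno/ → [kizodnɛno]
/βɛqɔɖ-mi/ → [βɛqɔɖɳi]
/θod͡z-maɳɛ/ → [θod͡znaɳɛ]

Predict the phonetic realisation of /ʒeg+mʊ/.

The data show progressive place assimilation: /m/ → [ɳ] after /ʐ/; /m/ → [n] after /d/; /m/ → [ɳ] after /ɖ/; /m/ → [n] after /d͡z/. In each pair only place changes, matching the preceding consonant, while manner and voice stay constant.
The rule targets /m/ (voiced bilabial nasal), which sits after the trigger /g/ (velar).
A voiced velar nasal is [ŋ], so the surface segment is [ŋ].

[ʒegŋʊ]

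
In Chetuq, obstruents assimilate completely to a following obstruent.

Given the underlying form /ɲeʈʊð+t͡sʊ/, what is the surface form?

/ð/ is the segment targeted by the rule; it sits immediately before /t͡s/, so it assimilates completely and surfaces as [t͡s].

[ɲeʈʊt͡st͡sʊ]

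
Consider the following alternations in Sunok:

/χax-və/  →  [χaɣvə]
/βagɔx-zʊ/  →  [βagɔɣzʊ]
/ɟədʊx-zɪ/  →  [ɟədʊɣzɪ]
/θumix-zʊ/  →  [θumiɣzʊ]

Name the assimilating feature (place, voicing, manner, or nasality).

The segment that alternates is /x/, which surfaces as [ɣ] when adjacent to /v/.
The change voiceless → voiced matches the voicing of the following /v/, identifying this as voicing assimilation.
Checking the remaining alternation: /x/ → [ɣ] before /z/ (voiceless → voiced, matching voiced) — only voicing changes, and always toward the following segment.

voicing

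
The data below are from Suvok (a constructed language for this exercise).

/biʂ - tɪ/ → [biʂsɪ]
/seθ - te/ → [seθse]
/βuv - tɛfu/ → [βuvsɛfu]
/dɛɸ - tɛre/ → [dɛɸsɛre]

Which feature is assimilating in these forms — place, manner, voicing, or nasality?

manner

The segment that alternates is /t/, which surfaces as [s] when adjacent to /ʂ/.
/t/ is a stop while /ʂ/ is a fricative; the output [s] is a fricative, matching the trigger — so the feature that spreads is manner.
Checking the remaining alternations: /t/ → [s] after /θ/ (stop → fricative, matching a fricative); /t/ → [s] after /v/ (stop → fricative, matching a fricative); /t/ → [s] after /ɸ/ (stop → fricative, matching a fricative) — only manner changes, and always toward the preceding segment.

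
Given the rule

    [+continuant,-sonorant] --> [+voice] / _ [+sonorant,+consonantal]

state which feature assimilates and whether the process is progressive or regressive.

The target ([+continuant,-sonorant], fricatives) acquires [+voice] next to a sonorant consonant ([+sonorant,+consonantal]) — it takes on the voicing of its neighbour, so the feature that spreads is voicing.
Since the environment is written after the underscore, the trigger follows the target; the direction is regressive.

regressive voicing assimilation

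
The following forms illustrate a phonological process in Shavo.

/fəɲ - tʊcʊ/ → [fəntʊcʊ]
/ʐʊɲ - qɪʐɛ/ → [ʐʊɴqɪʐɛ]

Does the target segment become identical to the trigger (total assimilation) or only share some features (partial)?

partial assimilation

The segment that alternates is /ɲ/, which surfaces as [n] when adjacent to /t/.
The change palatal → alveolar matches the place of the following /t/, identifying this as place assimilation.
Manner and voice are unchanged, so the assimilation is partial, not total.
Checking the remaining alternation: /ɲ/ → [ɴ] before /q/ (palatal → uvular, matching uvular) — only place changes, and always toward the following segment.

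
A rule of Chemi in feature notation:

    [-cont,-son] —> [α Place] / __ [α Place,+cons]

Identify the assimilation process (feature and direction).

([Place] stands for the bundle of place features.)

regressive place assimilation

The shared variable α links the value of the place features (abbreviated [Place]) on the target to the same value on the neighbouring segment, so place is the feature that assimilates.
The conditioning segment sits to the right of the focus bar, meaning the trigger follows the segment that changes — regressive assimilation.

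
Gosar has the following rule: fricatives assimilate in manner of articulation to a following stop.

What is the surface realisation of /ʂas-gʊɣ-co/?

/s/ is a voiceless alveolar fricative. The following trigger /g/ is a stop, so /s/ must become a stop as well.
A voiceless alveolar stop is [t], so the surface segment is [t].
At the second juncture, /ɣ/ likewise becomes [g] adjacent to /c/.

[ʂatgʊgco]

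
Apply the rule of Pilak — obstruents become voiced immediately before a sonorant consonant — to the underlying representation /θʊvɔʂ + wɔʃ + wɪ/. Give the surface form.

/ʂ/ is a voiceless retroflex fricative. The following trigger /w/ is voiced, so /ʂ/ must become voiced as well.
A voiced retroflex fricative is [ʐ], so the surface segment is [ʐ].
At the second juncture, /ʃ/ likewise becomes [ʒ] adjacent to /w/.

[θʊvɔʐwɔʒwɪ]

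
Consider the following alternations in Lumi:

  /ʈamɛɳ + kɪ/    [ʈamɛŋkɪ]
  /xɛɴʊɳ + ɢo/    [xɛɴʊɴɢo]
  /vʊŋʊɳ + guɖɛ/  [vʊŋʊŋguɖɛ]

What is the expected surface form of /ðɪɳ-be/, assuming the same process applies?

[ðɪmbe]

The data show regressive place assimilation: /ɳ/ → [ŋ] before /k/; /ɳ/ → [ɴ] before /ɢ/; /ɳ/ → [ŋ] before /g/. In each pair only place changes, matching the following consonant, while manner and voice stay constant.
The rule targets /ɳ/ (voiced retroflex nasal), which sits before the trigger /b/ (bilabial).
A voiced bilabial nasal is [m], so the surface segment is [m].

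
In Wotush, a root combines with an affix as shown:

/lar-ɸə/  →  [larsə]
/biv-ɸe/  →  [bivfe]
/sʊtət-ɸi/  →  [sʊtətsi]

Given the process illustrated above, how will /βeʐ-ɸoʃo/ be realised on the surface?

[βeʐʂoʃo]

The data show progressive place assimilation: /ɸ/ → [s] after /r/; /ɸ/ → [f] after /v/; /ɸ/ → [s] after /t/. In each pair only place changes, matching the preceding consonant, while manner and voice stay constant.
The rule targets /ɸ/ (voiceless bilabial fricative), which sits after the trigger /ʐ/ (retroflex).
A voiceless retroflex fricative is [ʂ], so the surface segment is [ʂ].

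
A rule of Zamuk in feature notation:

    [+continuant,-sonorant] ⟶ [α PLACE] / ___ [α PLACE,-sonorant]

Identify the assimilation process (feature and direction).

regressive place assimilation

The rule copies the place features (abbreviated [PLACE]) from the environment onto the target, so the assimilating feature is place.
Since the environment is written after the underscore, the trigger follows the target; the direction is regressive.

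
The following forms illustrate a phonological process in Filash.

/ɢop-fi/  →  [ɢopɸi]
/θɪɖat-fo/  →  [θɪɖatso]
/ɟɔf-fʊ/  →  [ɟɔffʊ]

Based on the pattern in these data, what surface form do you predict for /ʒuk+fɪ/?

The data show progressive place assimilation: /f/ → [ɸ] after /p/; /f/ → [s] after /t/. In each pair only place changes, matching the preceding consonant, while manner and voice stay constant.
No alternation appears in [ɟɔffʊ]: there the adjacent consonants already agree in place (/f/ and /f/ are both labiodental), so this form is consistent with the same rule.
/f/ is a voiceless labiodental fricative. The preceding trigger /k/ is velar, so /f/ must become velar as well.
A voiceless velar fricative is [x], so the surface segment is [x].

[ʒukxɪ]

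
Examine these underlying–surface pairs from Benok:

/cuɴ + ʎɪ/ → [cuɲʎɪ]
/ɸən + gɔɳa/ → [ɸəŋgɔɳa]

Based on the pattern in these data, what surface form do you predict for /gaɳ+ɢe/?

The data show regressive place assimilation: /ɴ/ → [ɲ] before /ʎ/; /n/ → [ŋ] before /g/. In each pair only place changes, matching the following consonant, while manner and voice stay constant.
/ɳ/ is a voiced retroflex nasal. The following trigger /ɢ/ is uvular, so /ɳ/ must become uvular as well.
Changing only its place to uvular gives [ɴ] — the voiced uvular nasal.

[gaɴɢe]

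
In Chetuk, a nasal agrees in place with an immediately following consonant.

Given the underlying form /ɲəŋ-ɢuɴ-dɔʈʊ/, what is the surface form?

The rule targets /ŋ/ (voiced velar nasal), which sits before the trigger /ɢ/ (uvular).
The voiced uvular nasal is [ɴ], so /ŋ/ → [ɴ].
At the second juncture, /ɴ/ likewise becomes [n] adjacent to /d/.

[ɲəɴɢundɔʈʊ]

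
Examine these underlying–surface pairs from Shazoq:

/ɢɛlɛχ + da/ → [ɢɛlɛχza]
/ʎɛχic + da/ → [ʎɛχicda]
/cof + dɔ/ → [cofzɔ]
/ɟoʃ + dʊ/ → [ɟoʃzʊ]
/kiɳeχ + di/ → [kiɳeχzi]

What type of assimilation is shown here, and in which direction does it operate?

Underlying /d/ is realised as [z] next to /χ/; /χ/ itself does not change.
The change stop → fricative matches the manner of the preceding /χ/, identifying this as manner assimilation.
Place and voice are unchanged, so the assimilation is partial, not total.
The same holds elsewhere in the data: /d/ → [z] after /f/ (stop → fricative, matching a fricative); /d/ → [z] after /ʃ/ (stop → fricative, matching a fricative) — only manner changes, and always toward the preceding segment.
No alternation appears in [ʎɛχicda]: there the adjacent consonants already agree in manner (/d/ and /c/ are both stops), so this form is consistent with the same rule.
The trigger is the preceding segment, so the direction is progressive (perseverative).

progressive manner assimilation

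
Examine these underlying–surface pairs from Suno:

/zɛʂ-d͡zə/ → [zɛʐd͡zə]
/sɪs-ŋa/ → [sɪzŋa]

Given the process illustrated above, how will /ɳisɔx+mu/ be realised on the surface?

The data show regressive voicing assimilation: /ʂ/ → [ʐ] before /d͡z/; /s/ → [z] before /ŋ/. In each pair only voicing changes, matching the following consonant, while place and manner stay constant.
/x/ is a voiceless velar fricative. The following trigger /m/ is voiced, so /x/ must become voiced as well.
Changing only its voicing to voiced gives [ɣ] — the voiced velar fricative.

[ɳisɔɣmu]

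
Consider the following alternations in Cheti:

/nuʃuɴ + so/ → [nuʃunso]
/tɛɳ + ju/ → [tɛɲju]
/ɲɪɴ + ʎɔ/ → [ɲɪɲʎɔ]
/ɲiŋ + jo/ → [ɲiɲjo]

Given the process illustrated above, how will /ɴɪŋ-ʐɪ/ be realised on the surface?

[ɴɪɳʐɪ]

The data show regressive place assimilation: /ɴ/ → [n] before /s/; /ɳ/ → [ɲ] before /j/; /ɴ/ → [ɲ] before /ʎ/; /ŋ/ → [ɲ] before /j/. In each pair only place changes, matching the following consonant, while manner and voice stay constant.
The rule targets /ŋ/ (voiced velar nasal), which sits before the trigger /ʐ/ (retroflex).
Changing only its place to retroflex gives [ɳ] — the voiced retroflex nasal.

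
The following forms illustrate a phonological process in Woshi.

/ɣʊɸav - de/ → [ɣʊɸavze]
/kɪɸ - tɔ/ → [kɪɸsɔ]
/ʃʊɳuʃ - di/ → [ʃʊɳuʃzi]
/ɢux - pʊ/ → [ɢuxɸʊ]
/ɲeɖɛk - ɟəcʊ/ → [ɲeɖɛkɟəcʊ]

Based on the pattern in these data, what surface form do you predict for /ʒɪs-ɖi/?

[ʒɪsʐi]

The data show progressive manner assimilation: /d/ → [z] after /v/; /t/ → [s] after /ɸ/; /d/ → [z] after /ʃ/; /p/ → [ɸ] after /x/. In each pair only manner changes, matching the preceding consonant, while place and voice stay constant.
Nothing changes in [ɲeɖɛkɟəcʊ]: there the adjacent consonants already agree in manner (/ɟ/ and /k/ are both stops), so this form is consistent with the same rule.
/ɖ/ is a voiced retroflex stop. The preceding trigger /s/ is a fricative, so /ɖ/ must become a fricative as well.
The voiced retroflex fricative is [ʐ], so /ɖ/ → [ʐ].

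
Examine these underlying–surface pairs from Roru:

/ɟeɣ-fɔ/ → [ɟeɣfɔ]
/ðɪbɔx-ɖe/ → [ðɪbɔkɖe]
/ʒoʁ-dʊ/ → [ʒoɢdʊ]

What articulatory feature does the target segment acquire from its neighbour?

manner

The segment that alternates is /x/, which surfaces as [k] when adjacent to /ɖ/.
The change fricative → stop matches the manner of the following /ɖ/, identifying this as manner assimilation.
Checking the remaining alternation: /ʁ/ → [ɢ] before /d/ (fricative → stop, matching a stop) — only manner changes, and always toward the following segment.
No alternation appears in [ɟeɣfɔ]: there the adjacent consonants already agree in manner (/ɣ/ and /f/ are both fricatives), so this form is consistent with the same rule.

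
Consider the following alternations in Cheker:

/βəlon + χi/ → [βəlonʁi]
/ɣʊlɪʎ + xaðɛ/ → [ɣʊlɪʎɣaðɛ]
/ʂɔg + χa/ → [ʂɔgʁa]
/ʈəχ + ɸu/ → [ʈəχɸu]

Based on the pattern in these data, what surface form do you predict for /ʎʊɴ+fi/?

[ʎʊɴvi]

The data show progressive voicing assimilation: /χ/ → [ʁ] after /n/; /x/ → [ɣ] after /ʎ/; /χ/ → [ʁ] after /g/. In each pair only voicing changes, matching the preceding consonant, while place and manner stay constant.
Nothing changes in [ʈəχɸu]: there the adjacent consonants already agree in voicing (/ɸ/ and /χ/ are both voiceless), so this form is consistent with the same rule.
The rule targets /f/ (voiceless labiodental fricative), which sits after the trigger /ɴ/ (voiced).
A voiced labiodental fricative is [v], so the surface segment is [v].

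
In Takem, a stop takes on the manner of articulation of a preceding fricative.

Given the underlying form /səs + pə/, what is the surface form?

[səsɸə]

The rule targets /p/ (voiceless bilabial stop), which sits after the trigger /s/ (fricative).
The voiceless bilabial fricative is [ɸ], so /p/ → [ɸ].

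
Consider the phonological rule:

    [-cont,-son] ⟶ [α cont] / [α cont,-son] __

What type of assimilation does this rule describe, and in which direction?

progressive manner assimilation

The rule copies [cont] (continuancy) from the environment onto the target stops; since [±cont] encodes the stop/fricative manner contrast, the assimilating dimension is manner.
The conditioning segment sits to the left of the focus bar, meaning the trigger precedes the segment that changes — progressive assimilation.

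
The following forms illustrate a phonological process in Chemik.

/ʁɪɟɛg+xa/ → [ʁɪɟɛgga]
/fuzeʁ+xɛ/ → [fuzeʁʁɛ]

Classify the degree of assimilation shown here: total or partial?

total assimilation

Comparing underlying and surface forms, /x/ → [g] is the alternation; the neighbouring /g/ is constant.
The output [g] is identical to the trigger /g/ — every feature (place, manner, voicing) has been copied — so this is total assimilation.
The remaining alternation confirms this: /x/ → [ʁ] after /ʁ/ — in each case the output is a copy of the preceding consonant.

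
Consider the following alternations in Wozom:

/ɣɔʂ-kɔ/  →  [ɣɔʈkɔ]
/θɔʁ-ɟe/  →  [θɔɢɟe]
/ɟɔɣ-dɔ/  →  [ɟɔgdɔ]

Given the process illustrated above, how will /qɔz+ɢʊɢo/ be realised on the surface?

The data show regressive manner assimilation: /ʂ/ → [ʈ] before /k/; /ʁ/ → [ɢ] before /ɟ/; /ɣ/ → [g] before /d/. In each pair only manner changes, matching the following consonant, while place and voice stay constant.
/z/ is a voiced alveolar fricative. The following trigger /ɢ/ is a stop, so /z/ must become a stop as well.
A voiced alveolar stop is [d], so the surface segment is [d].

[qɔdɢʊɢo]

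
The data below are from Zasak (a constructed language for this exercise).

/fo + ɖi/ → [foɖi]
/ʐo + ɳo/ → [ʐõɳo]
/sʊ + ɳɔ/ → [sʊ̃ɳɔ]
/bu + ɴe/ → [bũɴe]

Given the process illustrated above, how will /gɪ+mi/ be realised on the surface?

The data show regressive nasality assimilation (vowel nasalisation): /o/ → [õ] before /ɳ/; /ʊ/ → [ʊ̃] before /ɳ/; /u/ → [ũ] before /ɴ/ — a vowel is nasalised by an immediately following nasal consonant.
No change occurs in [foɖi] because the vowel at the boundary is adjacent to an oral consonant, not a nasal (/o/ next to /ɖ/).
The vowel /ɪ/ is adjacent to the following nasal /m/, so it acquires [+nasal] and surfaces as [ɪ̃].

[gɪ̃mi]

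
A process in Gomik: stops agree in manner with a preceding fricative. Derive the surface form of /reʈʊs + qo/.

The rule targets /q/ (voiceless uvular stop), which sits after the trigger /s/ (fricative).
The voiceless uvular fricative is [χ], so /q/ → [χ].

[reʈʊsχo]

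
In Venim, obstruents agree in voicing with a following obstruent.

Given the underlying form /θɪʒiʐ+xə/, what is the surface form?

/ʐ/ is a voiced retroflex fricative. The following trigger /x/ is voiceless, so /ʐ/ must become voiceless as well.
The voiceless retroflex fricative is [ʂ], so /ʐ/ → [ʂ].

[θɪʒiʂxə]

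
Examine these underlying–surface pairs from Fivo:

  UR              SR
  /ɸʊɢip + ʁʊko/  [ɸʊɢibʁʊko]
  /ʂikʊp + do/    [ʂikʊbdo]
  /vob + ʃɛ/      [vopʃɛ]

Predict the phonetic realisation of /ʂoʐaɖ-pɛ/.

The data show regressive voicing assimilation: /p/ → [b] before /ʁ/; /p/ → [b] before /d/; /b/ → [p] before /ʃ/. In each pair only voicing changes, matching the following consonant, while place and manner stay constant.
The rule targets /ɖ/ (voiced retroflex stop), which sits before the trigger /p/ (voiceless).
A voiceless retroflex stop is [ʈ], so the surface segment is [ʈ].

[ʂoʐaʈpɛ]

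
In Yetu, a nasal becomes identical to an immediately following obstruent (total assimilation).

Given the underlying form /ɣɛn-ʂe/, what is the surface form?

[ɣɛʂʂe]

/n/ is the segment targeted by the rule; it sits immediately before /ʂ/, so it assimilates completely and surfaces as [ʂ].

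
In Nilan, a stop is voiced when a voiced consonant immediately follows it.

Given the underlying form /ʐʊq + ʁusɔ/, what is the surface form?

The rule targets /q/ (voiceless uvular stop), which sits before the trigger /ʁ/ (voiced).
Changing only its voicing to voiced gives [ɢ] — the voiced uvular stop.

[ʐʊɢʁusɔ]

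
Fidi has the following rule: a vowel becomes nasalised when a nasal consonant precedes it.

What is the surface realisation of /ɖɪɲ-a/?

The vowel /a/ is adjacent to the preceding nasal /ɲ/, so it acquires [+nasal] and surfaces as [ã].

[ɖɪɲã]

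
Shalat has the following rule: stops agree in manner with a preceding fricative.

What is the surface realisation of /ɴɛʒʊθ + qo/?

[ɴɛʒʊθχo]

/q/ is a voiceless uvular stop. The preceding trigger /θ/ is a fricative, so /q/ must become a fricative as well.
Changing only its manner to fricative gives [χ] — the voiceless uvular fricative.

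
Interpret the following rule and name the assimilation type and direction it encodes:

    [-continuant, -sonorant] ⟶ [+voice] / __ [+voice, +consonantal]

regressive voicing assimilation

The structural change is [+voice], and the conditioning segment [+voice, +consonantal] (a voiced consonant) is itself voiced, so the target comes to share the voicing of its neighbour — voicing assimilation.
The conditioning segment sits to the right of the focus bar, meaning the trigger follows the segment that changes — regressive assimilation.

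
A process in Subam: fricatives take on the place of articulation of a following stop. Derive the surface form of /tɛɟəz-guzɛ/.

The rule targets /z/ (voiced alveolar fricative), which sits before the trigger /g/ (velar).
The voiced velar fricative is [ɣ], so /z/ → [ɣ].

[tɛɟəɣguzɛ]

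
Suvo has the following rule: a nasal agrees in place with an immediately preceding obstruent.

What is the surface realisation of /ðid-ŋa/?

The rule targets /ŋ/ (voiced velar nasal), which sits after the trigger /d/ (alveolar).
The voiced alveolar nasal is [n], so /ŋ/ → [n].

[ðidna]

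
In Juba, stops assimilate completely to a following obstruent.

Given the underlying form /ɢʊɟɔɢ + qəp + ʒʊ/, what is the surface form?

/ɢ/ is the segment targeted by the rule; it sits immediately before /q/, so it assimilates completely and surfaces as [q].
At the second juncture, /p/ likewise becomes [ʒ] adjacent to /ʒ/.

[ɢʊɟɔqqəʒʒʊ]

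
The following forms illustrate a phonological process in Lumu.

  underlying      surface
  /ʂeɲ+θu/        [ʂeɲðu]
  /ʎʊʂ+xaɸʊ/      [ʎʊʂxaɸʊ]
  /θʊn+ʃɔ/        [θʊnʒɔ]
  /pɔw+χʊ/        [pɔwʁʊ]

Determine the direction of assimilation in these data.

The segment that alternates is /θ/, which surfaces as [ð] when adjacent to /ɲ/.
/θ/ is voiceless while /ɲ/ is voiced; the output [ð] is voiced, matching the trigger — so the feature that spreads is voicing.
Checking the remaining alternations: /ʃ/ → [ʒ] after /n/ (voiceless → voiced, matching voiced); /χ/ → [ʁ] after /w/ (voiceless → voiced, matching voiced) — only voicing changes, and always toward the preceding segment.
No alternation appears in [ʎʊʂxaɸʊ]: there the adjacent consonants already agree in voicing (/x/ and /ʂ/ are both voiceless), so this form is consistent with the same rule.
Since the segment that changes follows the conditioning segment, the assimilation is progressive.

progressive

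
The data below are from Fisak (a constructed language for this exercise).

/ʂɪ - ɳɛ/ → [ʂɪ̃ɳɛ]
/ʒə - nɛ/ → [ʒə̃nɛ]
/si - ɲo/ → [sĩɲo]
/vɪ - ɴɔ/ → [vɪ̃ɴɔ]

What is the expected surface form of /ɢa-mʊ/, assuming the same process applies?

The data show regressive nasality assimilation (vowel nasalisation): /ɪ/ → [ɪ̃] before /ɳ/; /ə/ → [ə̃] before /n/; /i/ → [ĩ] before /ɲ/; /ɪ/ → [ɪ̃] before /ɴ/ — a vowel is nasalised by an immediately following nasal consonant.
/a/ sits next to the nasal /m/ and is therefore nasalised to [ã].

[ɢãmʊ]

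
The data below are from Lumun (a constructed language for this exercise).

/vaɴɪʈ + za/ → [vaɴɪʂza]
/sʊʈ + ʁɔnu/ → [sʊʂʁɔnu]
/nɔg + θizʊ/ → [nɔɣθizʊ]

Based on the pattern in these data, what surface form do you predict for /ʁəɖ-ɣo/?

The data show regressive manner assimilation: /ʈ/ → [ʂ] before /z/; /ʈ/ → [ʂ] before /ʁ/; /g/ → [ɣ] before /θ/. In each pair only manner changes, matching the following consonant, while place and voice stay constant.
/ɖ/ is a voiced retroflex stop. The following trigger /ɣ/ is a fricative, so /ɖ/ must become a fricative as well.
A voiced retroflex fricative is [ʐ], so the surface segment is [ʐ].

[ʁəʐɣo]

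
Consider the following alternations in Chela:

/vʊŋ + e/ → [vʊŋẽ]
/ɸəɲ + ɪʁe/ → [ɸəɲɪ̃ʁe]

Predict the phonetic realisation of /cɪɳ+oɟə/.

The data show progressive nasality assimilation (vowel nasalisation): /e/ → [ẽ] after /ŋ/; /ɪ/ → [ɪ̃] after /ɲ/ — a vowel is nasalised by an immediately preceding nasal consonant.
The vowel /o/ is adjacent to the preceding nasal /ɳ/, so it acquires [+nasal] and surfaces as [õ].

[cɪɳõɟə]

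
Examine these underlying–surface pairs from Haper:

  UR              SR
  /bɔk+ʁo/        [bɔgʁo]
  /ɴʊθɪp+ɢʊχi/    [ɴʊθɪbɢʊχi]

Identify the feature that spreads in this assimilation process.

The segment that alternates is /k/, which surfaces as [g] when adjacent to /ʁ/.
/k/ is voiceless while /ʁ/ is voiced; the output [g] is voiced, matching the trigger — so the feature that spreads is voicing.
The other alternating form patterns the same way: /p/ → [b] before /ɢ/ (voiceless → voiced, matching voiced) — only voicing changes, and always toward the following segment.

voicing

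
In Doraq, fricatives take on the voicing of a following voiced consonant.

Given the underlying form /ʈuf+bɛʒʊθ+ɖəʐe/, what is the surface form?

The rule targets /f/ (voiceless labiodental fricative), which sits before the trigger /b/ (voiced).
The voiced labiodental fricative is [v], so /f/ → [v].
The same rule applies at the second boundary: /θ/ → [ð] next to /ɖ/.

[ʈuvbɛʒʊðɖəʐe]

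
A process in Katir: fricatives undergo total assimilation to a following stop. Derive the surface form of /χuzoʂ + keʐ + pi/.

[χuzokkeppi]

/ʂ/ is the segment targeted by the rule; it sits immediately before /k/, so it assimilates completely and surfaces as [k].
The same rule applies at the second boundary: /ʐ/ → [p] next to /p/.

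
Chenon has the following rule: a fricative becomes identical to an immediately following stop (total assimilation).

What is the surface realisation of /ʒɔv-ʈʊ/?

/v/ is the segment targeted by the rule; it sits immediately before /ʈ/, so it assimilates completely and surfaces as [ʈ].

[ʒɔʈʈʊ]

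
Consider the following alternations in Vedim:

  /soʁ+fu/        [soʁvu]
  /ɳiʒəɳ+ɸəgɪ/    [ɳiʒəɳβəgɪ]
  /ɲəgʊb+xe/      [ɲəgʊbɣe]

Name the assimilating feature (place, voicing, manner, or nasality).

voicing

Comparing underlying and surface forms, /f/ → [v] is the alternation; the neighbouring /ʁ/ is constant.
/f/ is voiceless while /ʁ/ is voiced; the output [v] is voiced, matching the trigger — so the feature that spreads is voicing.
Checking the remaining alternations: /ɸ/ → [β] after /ɳ/ (voiceless → voiced, matching voiced); /x/ → [ɣ] after /b/ (voiceless → voiced, matching voiced) — only voicing changes, and always toward the preceding segment.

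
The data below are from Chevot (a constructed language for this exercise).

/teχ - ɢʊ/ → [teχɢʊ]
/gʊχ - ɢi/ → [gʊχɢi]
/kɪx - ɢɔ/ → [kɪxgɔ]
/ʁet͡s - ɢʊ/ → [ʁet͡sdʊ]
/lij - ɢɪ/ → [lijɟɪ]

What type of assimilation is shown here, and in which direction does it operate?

Comparing underlying and surface forms, /ɢ/ → [g] is the alternation; the neighbouring /x/ is constant.
The change uvular → velar matches the place of the preceding /x/, identifying this as place assimilation.
Manner and voice are unchanged, so the assimilation is partial, not total.
Checking the remaining alternations: /ɢ/ → [d] after /t͡s/ (uvular → alveolar, matching alveolar); /ɢ/ → [ɟ] after /j/ (uvular → palatal, matching palatal) — only place changes, and always toward the preceding segment.
No alternation appears in [teχɢʊ], [gʊχɢi]: there the adjacent consonants already agree in place (/ɢ/ and /χ/ are both uvular; /ɢ/ and /χ/ are both uvular), so these forms are consistent with the same rule.
The trigger is the preceding segment, so the direction is progressive (perseverative).

progressive place assimilation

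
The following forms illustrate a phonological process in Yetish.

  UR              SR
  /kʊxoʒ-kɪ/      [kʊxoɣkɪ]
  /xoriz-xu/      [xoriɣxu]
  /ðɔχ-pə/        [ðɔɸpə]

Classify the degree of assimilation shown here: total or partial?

partial assimilation

Comparing underlying and surface forms, /ʒ/ → [ɣ] is the alternation; the neighbouring /k/ is constant.
The change postalveolar → velar matches the place of the following /k/, identifying this as place assimilation.
Manner and voice are unchanged, so the assimilation is partial, not total.
Checking the remaining alternations: /z/ → [ɣ] before /x/ (alveolar → velar, matching velar); /χ/ → [ɸ] before /p/ (uvular → bilabial, matching bilabial) — only place changes, and always toward the following segment.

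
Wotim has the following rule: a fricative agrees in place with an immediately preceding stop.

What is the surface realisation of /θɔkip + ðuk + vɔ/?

/ð/ is a voiced dental fricative. The preceding trigger /p/ is bilabial, so /ð/ must become bilabial as well.
The voiced bilabial fricative is [β], so /ð/ → [β].
At the second juncture, /v/ likewise becomes [ɣ] adjacent to /k/.

[θɔkipβukɣɔ]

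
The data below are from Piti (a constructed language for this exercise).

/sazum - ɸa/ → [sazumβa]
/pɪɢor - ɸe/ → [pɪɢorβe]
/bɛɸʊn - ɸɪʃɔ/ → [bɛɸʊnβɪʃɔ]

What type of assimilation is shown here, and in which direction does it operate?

progressive voicing assimilation

Underlying /ɸ/ is realised as [β] next to /m/; /m/ itself does not change.
The change voiceless → voiced matches the voicing of the preceding /m/, identifying this as voicing assimilation.
Place and manner are unchanged, so the assimilation is partial, not total.
The other alternating forms pattern the same way: /ɸ/ → [β] after /r/ (voiceless → voiced, matching voiced); /ɸ/ → [β] after /n/ (voiceless → voiced, matching voiced) — only voicing changes, and always toward the preceding segment.
The trigger is the preceding segment, so the direction is progressive (perseverative).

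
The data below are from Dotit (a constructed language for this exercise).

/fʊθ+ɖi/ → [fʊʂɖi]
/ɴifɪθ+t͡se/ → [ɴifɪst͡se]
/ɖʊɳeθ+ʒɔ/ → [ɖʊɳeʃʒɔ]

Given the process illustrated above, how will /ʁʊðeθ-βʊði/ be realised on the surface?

[ʁʊðeɸβʊði]

The data show regressive place assimilation: /θ/ → [ʂ] before /ɖ/; /θ/ → [s] before /t͡s/; /θ/ → [ʃ] before /ʒ/. In each pair only place changes, matching the following consonant, while manner and voice stay constant.
/θ/ is a voiceless dental fricative. The following trigger /β/ is bilabial, so /θ/ must become bilabial as well.
The voiceless bilabial fricative is [ɸ], so /θ/ → [ɸ].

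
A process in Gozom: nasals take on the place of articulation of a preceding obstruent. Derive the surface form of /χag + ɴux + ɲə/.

[χagŋuxŋə]

/ɴ/ is a voiced uvular nasal. The preceding trigger /g/ is velar, so /ɴ/ must become velar as well.
The voiced velar nasal is [ŋ], so /ɴ/ → [ŋ].
The same rule applies at the second boundary: /ɲ/ → [ŋ] next to /x/.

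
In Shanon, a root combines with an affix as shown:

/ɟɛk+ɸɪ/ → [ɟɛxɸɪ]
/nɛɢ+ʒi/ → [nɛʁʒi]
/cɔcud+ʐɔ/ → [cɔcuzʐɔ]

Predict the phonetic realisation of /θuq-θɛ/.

[θuχθɛ]

The data show regressive manner assimilation: /k/ → [x] before /ɸ/; /ɢ/ → [ʁ] before /ʒ/; /d/ → [z] before /ʐ/. In each pair only manner changes, matching the following consonant, while place and voice stay constant.
The rule targets /q/ (voiceless uvular stop), which sits before the trigger /θ/ (fricative).
The voiceless uvular fricative is [χ], so /q/ → [χ].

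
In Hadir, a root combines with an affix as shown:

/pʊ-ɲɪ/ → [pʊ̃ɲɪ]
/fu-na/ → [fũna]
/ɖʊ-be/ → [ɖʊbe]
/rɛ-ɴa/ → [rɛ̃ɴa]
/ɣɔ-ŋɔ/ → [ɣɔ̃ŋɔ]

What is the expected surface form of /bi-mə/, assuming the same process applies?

[bĩmə]

The data show regressive nasality assimilation (vowel nasalisation): /ʊ/ → [ʊ̃] before /ɲ/; /u/ → [ũ] before /n/; /ɛ/ → [ɛ̃] before /ɴ/; /ɔ/ → [ɔ̃] before /ŋ/ — a vowel is nasalised by an immediately following nasal consonant.
No change occurs in [ɖʊbe] because the vowel at the boundary is adjacent to an oral consonant, not a nasal (/ʊ/ next to /b/).
The vowel /i/ is adjacent to the following nasal /m/, so it acquires [+nasal] and surfaces as [ĩ].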